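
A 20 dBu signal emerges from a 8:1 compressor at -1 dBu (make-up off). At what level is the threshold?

Gain reduction = 20 − (-1) = 21 dB; output overshoot = GR / (R − 1) = 21 / 7 = 3 dB.
Threshold = output − output overshoot = -1 − 3 = -4 dBu.

-4 dBu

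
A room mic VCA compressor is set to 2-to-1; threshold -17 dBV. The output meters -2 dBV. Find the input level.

Post-compression overshoot = -2 − (-17) = 15 dB.
Input overshoot = R × output overshoot = 30 dB → input = -17 + 30 = 13 dBV.

13 dBV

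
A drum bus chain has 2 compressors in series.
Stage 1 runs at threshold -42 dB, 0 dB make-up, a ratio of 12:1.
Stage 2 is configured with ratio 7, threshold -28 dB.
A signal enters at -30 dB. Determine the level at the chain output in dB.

-41 dB

Stage 1: -30 dB is 12 dB over -42 dB; at 12:1 that becomes 1 dB over, giving -41 dB.
Stage 2: -41 dB is at or below the -28 dB threshold — no compression; output -41 dB.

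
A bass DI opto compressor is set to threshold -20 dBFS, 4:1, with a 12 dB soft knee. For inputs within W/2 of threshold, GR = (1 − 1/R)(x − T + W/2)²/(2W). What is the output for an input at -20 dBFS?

x − T + W/2 = -20 − (-20) + 6 = 6.
GR = (1 − 1/4) × 6² / 24 = 0.75 × 36 / 24 = 1.125 dB.
Output = -20 − 1.125 = -21.125 dBFS.

-21.125 dBFS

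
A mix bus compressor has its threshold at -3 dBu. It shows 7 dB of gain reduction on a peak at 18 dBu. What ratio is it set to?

Input overshoot = 18 − (-3) = 21 dB.
Output overshoot = 21 − 7 = 14 dB.
Ratio = input overshoot / output overshoot = 21 / 14 = 1.5.

1.5:1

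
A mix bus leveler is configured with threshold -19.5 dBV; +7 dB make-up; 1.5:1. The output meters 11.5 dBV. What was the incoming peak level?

16.5 dBV

Remove make-up: 11.5 − 7 = 4.5 dBV.
The compressed level sits 4.5 − (-19.5) = 24 dB over threshold.
Undo the ratio: input overshoot = 24 × 1.5 = 36 dB, giving input = 16.5 dBV.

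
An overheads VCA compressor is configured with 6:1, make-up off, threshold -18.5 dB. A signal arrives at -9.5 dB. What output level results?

-17 dB

The input is 9 dB above the -18.5 dB threshold.
6:1 compression reduces that to 9/6 = 1.5 dB over.
So the level is -18.5 + 1.5 = -17 dB.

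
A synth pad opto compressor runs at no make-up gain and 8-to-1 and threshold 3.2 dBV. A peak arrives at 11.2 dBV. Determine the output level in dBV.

4.2 dBV

The input is 8 dB above the 3.2 dBV threshold.
The 8 dB excess becomes 1 dB after 8:1 reduction.
Output = 3.2 + 1 = 4.2 dBV.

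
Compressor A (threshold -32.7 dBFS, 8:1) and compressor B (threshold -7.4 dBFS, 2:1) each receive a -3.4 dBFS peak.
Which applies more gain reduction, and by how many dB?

A: overshoot 29.3 dB → output overshoot 3.6625 dB → GR 25.6375 dB.
B: overshoot 4 dB → output overshoot 2 dB → GR 2 dB.
Difference: 23.6375 dB in favour of A.

A, by 23.6375 dB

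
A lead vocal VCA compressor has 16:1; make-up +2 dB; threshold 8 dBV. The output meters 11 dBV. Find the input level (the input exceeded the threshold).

24 dBV

Remove make-up: 11 − 2 = 9 dBV.
That's 1 dB above the 8 dBV threshold.
Input overshoot = R × output overshoot = 16 dB → input = 8 + 16 = 24 dBV.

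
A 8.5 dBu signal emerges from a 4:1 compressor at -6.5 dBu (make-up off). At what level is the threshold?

Let T be the threshold. Output overshoot = (input overshoot)/R, so -6.5 − T = (8.5 − T)/4.
4·(-6.5 − T) = 8.5 − T → 3·T = -26 − 8.5 = -34.5.
T = -34.5/3 = -11.5 dBu.

-11.5 dBu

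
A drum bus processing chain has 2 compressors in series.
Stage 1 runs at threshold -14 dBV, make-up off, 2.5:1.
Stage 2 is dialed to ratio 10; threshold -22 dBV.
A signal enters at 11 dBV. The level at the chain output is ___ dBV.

Stage 1: 25 dB above -14 dBV, reduced 2.5:1 to 10 dB above → -4 dBV.
Stage 2: overshoot 18 dB → 18/10 = 1.8 dB → -20.2 dBV.

-20.2 dBV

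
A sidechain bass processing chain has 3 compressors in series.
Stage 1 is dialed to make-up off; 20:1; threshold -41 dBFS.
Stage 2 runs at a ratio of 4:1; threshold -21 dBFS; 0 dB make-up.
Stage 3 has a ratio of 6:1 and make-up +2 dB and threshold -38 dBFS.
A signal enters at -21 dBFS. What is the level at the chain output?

-38 dBFS

Stage 1: overshoot 20 dB → 20/20 = 1 dB → -40 dBFS.
Stage 2: below threshold (-40 ≤ -21); passes unchanged; output -40 dBFS.
Stage 3: below threshold (-40 ≤ -38); passes unchanged; make-up brings it to -38 dBFS.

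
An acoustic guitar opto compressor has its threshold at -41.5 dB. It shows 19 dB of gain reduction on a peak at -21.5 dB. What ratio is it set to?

20:1

Input overshoot = -21.5 − (-41.5) = 20 dB.
Output overshoot = 20 − 19 = 1 dB.
Ratio = input overshoot / output overshoot = 20 / 1 = 20.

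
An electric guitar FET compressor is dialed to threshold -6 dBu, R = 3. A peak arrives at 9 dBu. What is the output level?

The input is 15 dB above the -6 dBu threshold.
At 3:1 the overshoot is divided by 3, leaving 5 dB above threshold.
Output = -6 + 5 = -1 dBu.

-1 dBu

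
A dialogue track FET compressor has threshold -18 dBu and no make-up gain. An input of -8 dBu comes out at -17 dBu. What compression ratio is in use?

Input overshoot = -8 − (-18) = 10 dB; output overshoot = -17 − (-18) = 1 dB.
Ratio = 10 / 1 = 10.

10:1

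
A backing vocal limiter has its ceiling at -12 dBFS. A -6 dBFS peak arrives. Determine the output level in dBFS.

A brickwall limiter is an ∞:1 compressor: any input above the ceiling is clamped to -12 dBFS.

-12 dBFS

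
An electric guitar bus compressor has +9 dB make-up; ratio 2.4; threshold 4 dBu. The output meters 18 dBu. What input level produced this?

Before make-up, the level was 18 − 9 = 9 dBu.
The compressed level sits 9 − 4 = 5 dB over threshold.
Undo the ratio: input overshoot = 5 × 2.4 = 12 dB, giving input = 16 dBu.

16 dBu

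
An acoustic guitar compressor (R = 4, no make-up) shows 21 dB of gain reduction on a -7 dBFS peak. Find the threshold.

Gain reduction = -7 − (-28) = 21 dB; output overshoot = GR / (R − 1) = 21 / 3 = 7 dB.
Threshold = output − output overshoot = -28 − 7 = -35 dBFS.

-35 dBFS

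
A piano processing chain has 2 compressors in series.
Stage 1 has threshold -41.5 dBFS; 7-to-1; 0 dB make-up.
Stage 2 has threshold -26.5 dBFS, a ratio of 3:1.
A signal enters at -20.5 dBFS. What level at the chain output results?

Stage 1: -20.5 dBFS is 21 dB over -41.5 dBFS; at 7:1 that becomes 3 dB over, giving -38.5 dBFS.
Stage 2: below threshold (-38.5 ≤ -26.5); passes unchanged; output -38.5 dBFS.

-38.5 dBFS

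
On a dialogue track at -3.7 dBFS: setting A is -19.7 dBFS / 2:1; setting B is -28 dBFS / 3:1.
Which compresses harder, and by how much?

B, by 8.2 dB

A: GR = 16 − 16/2 = 8 dB.
B: GR = 24.3 − 24.3/3 = 16.2 dB.
B reduces 8.2 dB more.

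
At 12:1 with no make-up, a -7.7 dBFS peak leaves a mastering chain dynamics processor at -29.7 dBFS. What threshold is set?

-31.7 dBFS

Let T be the threshold. Output overshoot = (input overshoot)/R, so -29.7 − T = (-7.7 − T)/12.
12·(-29.7 − T) = -7.7 − T → 11·T = -356.4 − (-7.7) = -348.7.
T = -348.7/11 = -31.7 dBFS.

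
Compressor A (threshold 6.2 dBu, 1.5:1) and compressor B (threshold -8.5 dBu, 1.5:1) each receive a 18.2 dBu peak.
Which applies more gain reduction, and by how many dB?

A: GR = 12 − 12/1.5 = 4 dB.
B: GR = 26.7 − 26.7/1.5 = 8.9 dB.
B applies 4.9 dB more gain reduction.

B, by 4.9 dB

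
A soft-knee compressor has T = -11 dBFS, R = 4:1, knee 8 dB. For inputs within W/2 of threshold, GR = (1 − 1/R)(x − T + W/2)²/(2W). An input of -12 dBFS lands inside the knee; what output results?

-12.421875 dBFS

x − T + W/2 = -12 − (-11) + 4 = 3.
GR = (1 − 1/4) × 3² / 16 = 0.75 × 9 / 16 = 0.421875 dB.
Output = -12 − 0.421875 = -12.421875 dBFS.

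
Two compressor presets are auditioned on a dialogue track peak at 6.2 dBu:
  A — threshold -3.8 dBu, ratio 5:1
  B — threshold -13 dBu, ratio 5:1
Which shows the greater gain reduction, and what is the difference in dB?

A: overshoot 10 dB → output overshoot 2 dB → GR 8 dB.
B: overshoot 19.2 dB → output overshoot 3.84 dB → GR 15.36 dB.
Difference: 7.36 dB in favour of B.

B, by 7.36 dB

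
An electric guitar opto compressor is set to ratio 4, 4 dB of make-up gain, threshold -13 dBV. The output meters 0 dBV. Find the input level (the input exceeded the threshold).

Remove make-up: 0 − 4 = -4 dBV.
That's 9 dB above the -13 dBV threshold.
Undo the ratio: input overshoot = 9 × 4 = 36 dB, giving input = 23 dBV.

23 dBV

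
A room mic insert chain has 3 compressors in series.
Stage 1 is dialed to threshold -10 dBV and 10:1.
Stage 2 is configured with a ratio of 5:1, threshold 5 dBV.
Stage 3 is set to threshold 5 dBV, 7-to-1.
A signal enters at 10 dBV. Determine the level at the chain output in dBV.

-8 dBV

Stage 1: overshoot 20 dB → 20/10 = 2 dB → -8 dBV.
Stage 2: -8 dBV is at or below the 5 dBV threshold — no compression; output -8 dBV.
Stage 3: below threshold (-8 ≤ 5); passes unchanged; output -8 dBV.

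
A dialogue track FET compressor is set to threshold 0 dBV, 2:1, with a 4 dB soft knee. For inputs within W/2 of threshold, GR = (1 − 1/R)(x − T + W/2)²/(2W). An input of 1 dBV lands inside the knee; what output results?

x − T + W/2 = 1 − 0 + 2 = 3.
GR = (1 − 1/2) × 3² / 8 = 0.5 × 9 / 8 = 0.5625 dB.
Output = 1 − 0.5625 = 0.4375 dBV.

0.4375 dBV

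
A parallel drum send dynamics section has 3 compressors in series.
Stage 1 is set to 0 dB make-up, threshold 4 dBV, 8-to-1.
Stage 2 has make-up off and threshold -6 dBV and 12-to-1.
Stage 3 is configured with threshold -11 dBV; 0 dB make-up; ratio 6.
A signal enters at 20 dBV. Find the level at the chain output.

Stage 1: 20 dBV is 16 dB over 4 dBV; at 8:1 that becomes 2 dB over, giving 6 dBV.
Stage 2: 12 dB above -6 dBV, reduced 12:1 to 1 dB above → -5 dBV.
Stage 3: -5 dBV is 6 dB over -11 dBV; at 6:1 that becomes 1 dB over, giving -10 dBV.

-10 dBV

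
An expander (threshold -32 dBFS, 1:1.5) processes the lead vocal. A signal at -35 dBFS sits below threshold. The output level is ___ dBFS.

Undershoot = (-32) − (-35) = 3 dB.
At 1:1.5, that expands to 4.5 dB under threshold.
Output = -32 − 4.5 = -36.5 dBFS.

-36.5 dBFS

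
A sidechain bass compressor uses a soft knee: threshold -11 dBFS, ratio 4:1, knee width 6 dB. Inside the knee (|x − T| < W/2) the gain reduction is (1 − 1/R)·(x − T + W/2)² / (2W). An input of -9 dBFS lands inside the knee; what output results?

x − T + W/2 = -9 − (-11) + 3 = 5.
GR = (1 − 1/4) × 5² / 12 = 0.75 × 25 / 12 = 1.5625 dB.
Output = -9 − 1.5625 = -10.5625 dBFS.

-10.5625 dBFS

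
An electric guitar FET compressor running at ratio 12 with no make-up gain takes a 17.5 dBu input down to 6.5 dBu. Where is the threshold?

5.5 dBu

Let T be the threshold. Output overshoot = (input overshoot)/R, so 6.5 − T = (17.5 − T)/12.
12·(6.5 − T) = 17.5 − T → 11·T = 78 − 17.5 = 60.5.
T = 60.5/11 = 5.5 dBu.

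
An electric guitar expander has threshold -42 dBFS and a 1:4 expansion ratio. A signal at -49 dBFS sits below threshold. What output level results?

-70 dBFS

The input is 7 dB below the -42 dBFS threshold.
A 1:4 expander multiplies undershoot by 4: 7 × 4 = 28 dB below threshold.
Output = -42 − 28 = -70 dBFS.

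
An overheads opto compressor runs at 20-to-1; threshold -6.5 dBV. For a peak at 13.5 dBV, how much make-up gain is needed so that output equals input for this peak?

19 dB

Overshoot 20 dB → 20/20 = 1 dB after compression, so the compressed level is -6.5 + 1 = -5.5 dBV.
Make-up = target − compressed = 13.5 − (-5.5) = 19 dB.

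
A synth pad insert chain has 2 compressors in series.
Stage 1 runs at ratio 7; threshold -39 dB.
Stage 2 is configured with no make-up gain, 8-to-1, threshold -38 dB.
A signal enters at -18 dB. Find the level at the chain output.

-37.75 dB

Stage 1: overshoot 21 dB → 21/7 = 3 dB → -36 dB.
Stage 2: overshoot 2 dB → 2/8 = 0.25 dB → -37.75 dB.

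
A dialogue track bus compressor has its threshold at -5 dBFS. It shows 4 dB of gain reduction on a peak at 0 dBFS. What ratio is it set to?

5:1

Input overshoot = 0 − (-5) = 5 dB.
Output overshoot = 5 − 4 = 1 dB.
Ratio = input overshoot / output overshoot = 5 / 1 = 5.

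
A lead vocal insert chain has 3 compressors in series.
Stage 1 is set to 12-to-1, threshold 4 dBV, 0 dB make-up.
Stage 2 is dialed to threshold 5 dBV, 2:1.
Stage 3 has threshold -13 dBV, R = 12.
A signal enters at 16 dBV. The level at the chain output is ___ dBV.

Stage 1: 12 dB above 4 dBV, reduced 12:1 to 1 dB above → 5 dBV.
Stage 2: below threshold (5 ≤ 5); passes unchanged; output 5 dBV.
Stage 3: overshoot 18 dB → 18/12 = 1.5 dB → -11.5 dBV.

-11.5 dBV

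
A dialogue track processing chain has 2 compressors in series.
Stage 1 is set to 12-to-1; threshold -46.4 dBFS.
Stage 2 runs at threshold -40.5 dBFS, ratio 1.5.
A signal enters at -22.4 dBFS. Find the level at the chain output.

-44.4 dBFS

Stage 1: overshoot 24 dB → 24/12 = 2 dB → -44.4 dBFS.
Stage 2: -44.4 dBFS ≤ -40.5 dBFS, so stage 2 doesn't engage; output -44.4 dBFS.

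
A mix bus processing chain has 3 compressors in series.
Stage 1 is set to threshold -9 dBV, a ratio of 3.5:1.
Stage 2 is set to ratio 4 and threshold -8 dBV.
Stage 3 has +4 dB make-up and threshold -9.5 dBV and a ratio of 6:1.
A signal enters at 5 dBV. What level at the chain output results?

Stage 1: overshoot 14 dB → 14/3.5 = 4 dB → -5 dBV.
Stage 2: -5 dBV is 3 dB over -8 dBV; at 4:1 that becomes 0.75 dB over, giving -7.25 dBV.
Stage 3: 2.25 dB above -9.5 dBV, reduced 6:1 to 0.375 dB above → -9.125 dBV; +4 dB make-up → -5.125 dBV.

-5.125 dBV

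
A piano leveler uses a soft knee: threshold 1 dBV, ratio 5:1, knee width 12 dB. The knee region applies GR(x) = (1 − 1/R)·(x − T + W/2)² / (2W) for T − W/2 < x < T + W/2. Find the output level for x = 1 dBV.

-0.2 dBV

x − T + W/2 = 1 − 1 + 6 = 6.
GR = (1 − 1/5) × 6² / 24 = 0.8 × 36 / 24 = 1.2 dB.
Output = 1 − 1.2 = -0.2 dBV.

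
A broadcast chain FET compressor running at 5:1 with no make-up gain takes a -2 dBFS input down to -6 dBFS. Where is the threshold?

-7 dBFS

Gain reduction = -2 − (-6) = 4 dB; output overshoot = GR / (R − 1) = 4 / 4 = 1 dB.
Threshold = output − output overshoot = -6 − 1 = -7 dBFS.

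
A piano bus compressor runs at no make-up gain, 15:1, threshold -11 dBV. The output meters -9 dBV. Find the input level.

19 dBV

That's 2 dB above the -11 dBV threshold.
Input overshoot = R × output overshoot = 30 dB → input = -11 + 30 = 19 dBV.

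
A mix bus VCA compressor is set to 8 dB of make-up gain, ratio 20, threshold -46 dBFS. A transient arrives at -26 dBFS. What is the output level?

-37 dBFS

Overshoot: -26 − (-46) = 20 dB.
20:1 compression reduces that to 20/20 = 1 dB over.
Output = -46 + 1 = -45 dBFS; make-up adds 8 dB, giving -37 dBFS.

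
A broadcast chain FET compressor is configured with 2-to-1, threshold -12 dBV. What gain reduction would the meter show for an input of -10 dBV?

1 dB

-10 dBV exceeds the threshold by 2 dB.
After 2:1 compression the overshoot becomes 2/2 = 1 dB.
Gain reduction = 2 − 1 = 1 dB.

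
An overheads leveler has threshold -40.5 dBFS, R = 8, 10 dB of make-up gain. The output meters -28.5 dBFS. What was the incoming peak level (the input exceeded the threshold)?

Before make-up, the level was -28.5 − 10 = -38.5 dBFS.
Post-compression overshoot = -38.5 − (-40.5) = 2 dB.
Input overshoot = R × output overshoot = 16 dB → input = -40.5 + 16 = -24.5 dBFS.

-24.5 dBFS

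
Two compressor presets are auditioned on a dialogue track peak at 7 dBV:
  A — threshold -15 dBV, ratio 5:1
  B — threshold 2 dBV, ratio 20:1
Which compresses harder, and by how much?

A, by 12.85 dB

A: GR = 22 − 22/5 = 17.6 dB.
B: GR = 5 − 5/20 = 4.75 dB.
Difference: 12.85 dB in favour of A.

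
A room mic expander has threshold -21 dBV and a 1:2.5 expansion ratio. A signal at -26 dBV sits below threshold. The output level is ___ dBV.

-33.5 dBV

Undershoot = (-21) − (-26) = 5 dB.
At 1:2.5, that expands to 12.5 dB under threshold.
Output = -21 − 12.5 = -33.5 dBV.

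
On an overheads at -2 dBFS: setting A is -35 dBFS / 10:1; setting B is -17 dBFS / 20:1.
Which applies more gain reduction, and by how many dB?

A: 33 dB over, compressed to 3.3 dB over, so 29.7 dB of GR.
B: 15 dB over, compressed to 0.75 dB over, so 14.25 dB of GR.
A reduces 15.45 dB more.

A, by 15.45 dB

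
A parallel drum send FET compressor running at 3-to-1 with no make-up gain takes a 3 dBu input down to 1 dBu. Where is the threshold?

Input is 3 dB above T (since output overshoot × R = input overshoot: (1 − T)·3 = 3 − T gives T = 0 dBu).
Check: 0 + (3 − 0)/3 = 0 + 1 = 1 dBu. ✓

0 dBu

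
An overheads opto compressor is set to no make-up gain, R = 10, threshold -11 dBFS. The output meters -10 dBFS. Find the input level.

Post-compression overshoot = -10 − (-11) = 1 dB.
Undo the ratio: input overshoot = 1 × 10 = 10 dB, giving input = -1 dBFS.

-1 dBFS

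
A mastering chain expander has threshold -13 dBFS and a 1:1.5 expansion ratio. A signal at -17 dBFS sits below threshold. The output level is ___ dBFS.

Undershoot = (-13) − (-17) = 4 dB.
At 1:1.5, that expands to 6 dB under threshold.
Output = -13 − 6 = -19 dBFS.

-19 dBFS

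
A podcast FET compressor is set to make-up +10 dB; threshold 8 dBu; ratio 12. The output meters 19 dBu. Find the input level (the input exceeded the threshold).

20 dBu

Before make-up, the level was 19 − 10 = 9 dBu.
That's 1 dB above the 8 dBu threshold.
Input overshoot = R × output overshoot = 12 dB → input = 8 + 12 = 20 dBu.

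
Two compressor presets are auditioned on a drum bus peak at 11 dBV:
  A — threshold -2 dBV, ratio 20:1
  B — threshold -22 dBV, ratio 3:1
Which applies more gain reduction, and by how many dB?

A: 13 dB over, compressed to 0.65 dB over, so 12.35 dB of GR.
B: 33 dB over, compressed to 11 dB over, so 22 dB of GR.
B applies 9.65 dB more gain reduction.

B, by 9.65 dB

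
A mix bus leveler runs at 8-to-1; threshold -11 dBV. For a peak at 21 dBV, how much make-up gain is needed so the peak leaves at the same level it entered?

28 dB

Overshoot 32 dB → 32/8 = 4 dB after compression, so the compressed level is -11 + 4 = -7 dBV.
Make-up = target − compressed = 21 − (-7) = 28 dB.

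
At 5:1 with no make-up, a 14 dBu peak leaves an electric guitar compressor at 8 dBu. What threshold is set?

Gain reduction = 14 − 8 = 6 dB; output overshoot = GR / (R − 1) = 6 / 4 = 1.5 dB.
Threshold = output − output overshoot = 8 − 1.5 = 6.5 dBu.

6.5 dBu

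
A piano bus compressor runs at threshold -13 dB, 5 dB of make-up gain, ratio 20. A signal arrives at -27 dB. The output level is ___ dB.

-27 dB is 14 dB below the -13 dB threshold, so no gain reduction is applied.
Make-up gain adds 5 dB: -27 + 5 = -22 dB.

-22 dB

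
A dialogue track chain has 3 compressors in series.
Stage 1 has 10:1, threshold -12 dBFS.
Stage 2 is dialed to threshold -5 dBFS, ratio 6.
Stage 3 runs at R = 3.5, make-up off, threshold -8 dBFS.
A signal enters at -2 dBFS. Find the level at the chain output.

-11 dBFS

Stage 1: overshoot 10 dB → 10/10 = 1 dB → -11 dBFS.
Stage 2: -11 dBFS ≤ -5 dBFS, so stage 2 doesn't engage; output -11 dBFS.
Stage 3: below threshold (-11 ≤ -8); passes unchanged; output -11 dBFS.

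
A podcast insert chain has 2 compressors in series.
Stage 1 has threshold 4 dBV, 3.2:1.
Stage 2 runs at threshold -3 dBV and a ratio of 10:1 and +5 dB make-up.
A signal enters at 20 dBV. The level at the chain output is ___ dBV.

Stage 1: 20 dBV is 16 dB over 4 dBV; at 3.2:1 that becomes 5 dB over, giving 9 dBV.
Stage 2: overshoot 12 dB → 12/10 = 1.2 dB → -1.8 dBV; +5 dB make-up → 3.2 dBV.

3.2 dBV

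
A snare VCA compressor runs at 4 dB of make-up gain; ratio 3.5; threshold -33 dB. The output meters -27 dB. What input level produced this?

-26 dB

Stripping the +4 dB make-up gives -31 dB at the gain stage.
The compressed level sits -31 − (-33) = 2 dB over threshold.
Input overshoot = R × output overshoot = 7 dB → input = -33 + 7 = -26 dB.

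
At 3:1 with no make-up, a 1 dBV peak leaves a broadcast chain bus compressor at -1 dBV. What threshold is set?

-2 dBV

Input is 3 dB above T (since output overshoot × R = input overshoot: (-1 − T)·3 = 1 − T gives T = -2 dBV).
Check: -2 + (1 − (-2))/3 = -2 + 1 = -1 dBV. ✓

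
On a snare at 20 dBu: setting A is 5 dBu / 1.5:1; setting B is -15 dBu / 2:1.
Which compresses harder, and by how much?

A: GR = 15 − 15/1.5 = 5 dB.
B: GR = 35 − 35/2 = 17.5 dB.
B reduces 12.5 dB more.

B, by 12.5 dB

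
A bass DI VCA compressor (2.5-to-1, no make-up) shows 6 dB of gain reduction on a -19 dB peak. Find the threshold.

-29 dB

Gain reduction = -19 − (-25) = 6 dB; output overshoot = GR / (R − 1) = 6 / 1.5 = 4 dB.
Threshold = output − output overshoot = -25 − 4 = -29 dB.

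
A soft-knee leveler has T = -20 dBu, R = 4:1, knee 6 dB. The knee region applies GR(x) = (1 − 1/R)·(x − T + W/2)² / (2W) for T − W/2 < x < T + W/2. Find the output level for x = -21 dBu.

x − T + W/2 = -21 − (-20) + 3 = 2.
GR = (1 − 1/4) × 2² / 12 = 0.75 × 4 / 12 = 0.25 dB.
Output = -21 − 0.25 = -21.25 dBu.

-21.25 dBu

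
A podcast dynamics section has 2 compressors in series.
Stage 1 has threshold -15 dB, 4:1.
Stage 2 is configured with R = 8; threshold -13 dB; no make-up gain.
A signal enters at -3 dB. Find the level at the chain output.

Stage 1: 12 dB above -15 dB, reduced 4:1 to 3 dB above → -12 dB.
Stage 2: -12 dB is 1 dB over -13 dB; at 8:1 that becomes 0.125 dB over, giving -12.875 dB.

-12.875 dB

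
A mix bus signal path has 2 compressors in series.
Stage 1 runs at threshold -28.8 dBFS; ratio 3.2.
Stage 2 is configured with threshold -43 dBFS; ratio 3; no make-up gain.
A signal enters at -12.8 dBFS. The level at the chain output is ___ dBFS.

Stage 1: -12.8 dBFS is 16 dB over -28.8 dBFS; at 3.2:1 that becomes 5 dB over, giving -23.8 dBFS.
Stage 2: 19.2 dB above -43 dBFS, reduced 3:1 to 6.4 dB above → -36.6 dBFS.

-36.6 dBFS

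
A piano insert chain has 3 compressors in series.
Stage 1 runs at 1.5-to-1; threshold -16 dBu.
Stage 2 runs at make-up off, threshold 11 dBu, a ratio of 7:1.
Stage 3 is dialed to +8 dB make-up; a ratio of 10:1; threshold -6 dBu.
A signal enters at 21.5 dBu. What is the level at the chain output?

Stage 1: 21.5 dBu is 37.5 dB over -16 dBu; at 1.5:1 that becomes 25 dB over, giving 9 dBu.
Stage 2: 9 dBu ≤ 11 dBu, so stage 2 doesn't engage; output 9 dBu.
Stage 3: 15 dB above -6 dBu, reduced 10:1 to 1.5 dB above → -4.5 dBu; +8 dB make-up → 3.5 dBu.

3.5 dBu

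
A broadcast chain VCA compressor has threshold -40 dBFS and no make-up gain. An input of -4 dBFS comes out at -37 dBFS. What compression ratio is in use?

12:1

Input overshoot = -4 − (-40) = 36 dB; output overshoot = -37 − (-40) = 3 dB.
Ratio = 36 / 3 = 12.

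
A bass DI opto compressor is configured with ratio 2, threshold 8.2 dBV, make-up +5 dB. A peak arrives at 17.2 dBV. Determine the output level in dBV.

17.7 dBV

The input is 9 dB above the 8.2 dBV threshold.
2:1 compression reduces that to 9/2 = 4.5 dB over.
Output = 8.2 + 4.5 = 12.7 dBV; make-up adds 5 dB, giving 17.7 dBV.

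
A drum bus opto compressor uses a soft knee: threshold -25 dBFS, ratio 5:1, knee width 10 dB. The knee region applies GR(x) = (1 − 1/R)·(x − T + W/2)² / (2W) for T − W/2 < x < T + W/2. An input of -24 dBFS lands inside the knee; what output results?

x − T + W/2 = -24 − (-25) + 5 = 6.
GR = (1 − 1/5) × 6² / 20 = 0.8 × 36 / 20 = 1.44 dB.
Output = -24 − 1.44 = -25.44 dBFS.

-25.44 dBFS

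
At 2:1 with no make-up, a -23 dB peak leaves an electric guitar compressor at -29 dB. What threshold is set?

Input is 12 dB above T (since output overshoot × R = input overshoot: (-29 − T)·2 = -23 − T gives T = -35 dB).
Check: -35 + (-23 − (-35))/2 = -35 + 6 = -29 dB. ✓

-35 dB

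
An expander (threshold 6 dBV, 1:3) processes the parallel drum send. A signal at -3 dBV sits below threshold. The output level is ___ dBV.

Undershoot = 6 − (-3) = 9 dB.
At 1:3, that expands to 27 dB under threshold.
Output = 6 − 27 = -21 dBV.

-21 dBV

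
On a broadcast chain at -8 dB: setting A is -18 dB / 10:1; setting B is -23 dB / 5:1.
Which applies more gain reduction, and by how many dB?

B, by 3 dB

A: 10 dB over, compressed to 1 dB over, so 9 dB of GR.
B: 15 dB over, compressed to 3 dB over, so 12 dB of GR.
B applies 3 dB more gain reduction.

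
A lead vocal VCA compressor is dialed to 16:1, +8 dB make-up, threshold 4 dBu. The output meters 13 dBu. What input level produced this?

20 dBu

Before make-up, the level was 13 − 8 = 5 dBu.
That's 1 dB above the 4 dBu threshold.
Undo the ratio: input overshoot = 1 × 16 = 16 dB, giving input = 20 dBu.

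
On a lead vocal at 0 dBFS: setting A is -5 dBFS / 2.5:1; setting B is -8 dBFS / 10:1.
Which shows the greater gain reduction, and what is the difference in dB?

B, by 4.2 dB

A: 5 dB over, compressed to 2 dB over, so 3 dB of GR.
B: 8 dB over, compressed to 0.8 dB over, so 7.2 dB of GR.
Difference: 4.2 dB in favour of B.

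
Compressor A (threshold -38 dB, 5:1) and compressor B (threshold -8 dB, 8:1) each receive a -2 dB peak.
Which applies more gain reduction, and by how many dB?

A: 36 dB over, compressed to 7.2 dB over, so 28.8 dB of GR.
B: 6 dB over, compressed to 0.75 dB over, so 5.25 dB of GR.
Difference: 23.55 dB in favour of A.

A, by 23.55 dB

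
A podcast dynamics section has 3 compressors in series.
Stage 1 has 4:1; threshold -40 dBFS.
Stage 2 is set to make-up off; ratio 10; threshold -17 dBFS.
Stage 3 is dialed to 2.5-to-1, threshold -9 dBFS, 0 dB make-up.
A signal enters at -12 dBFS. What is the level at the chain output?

-33 dBFS

Stage 1: -12 dBFS is 28 dB over -40 dBFS; at 4:1 that becomes 7 dB over, giving -33 dBFS.
Stage 2: -33 dBFS is at or below the -17 dBFS threshold — no compression; output -33 dBFS.
Stage 3: -33 dBFS ≤ -9 dBFS, so stage 3 doesn't engage; output -33 dBFS.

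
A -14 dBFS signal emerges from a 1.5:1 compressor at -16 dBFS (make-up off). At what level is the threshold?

-20 dBFS

Input is 6 dB above T (since output overshoot × R = input overshoot: (-16 − T)·1.5 = -14 − T gives T = -20 dBFS).
Check: -20 + (-14 − (-20))/1.5 = -20 + 4 = -16 dBFS. ✓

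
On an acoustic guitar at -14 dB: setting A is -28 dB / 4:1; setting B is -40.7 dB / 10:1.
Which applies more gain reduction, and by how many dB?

A: overshoot 14 dB → output overshoot 3.5 dB → GR 10.5 dB.
B: overshoot 26.7 dB → output overshoot 2.67 dB → GR 24.03 dB.
B applies 13.53 dB more gain reduction.

B, by 13.53 dB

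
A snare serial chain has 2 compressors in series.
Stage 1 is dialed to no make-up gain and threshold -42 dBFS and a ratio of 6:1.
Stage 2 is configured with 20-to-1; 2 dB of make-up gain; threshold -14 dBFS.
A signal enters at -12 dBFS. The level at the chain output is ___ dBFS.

-35 dBFS

Stage 1: 30 dB above -42 dBFS, reduced 6:1 to 5 dB above → -37 dBFS.
Stage 2: below threshold (-37 ≤ -14); passes unchanged; make-up brings it to -35 dBFS.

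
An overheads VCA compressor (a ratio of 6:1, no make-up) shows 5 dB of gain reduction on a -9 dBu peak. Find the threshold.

-15 dBu

Input is 6 dB above T (since output overshoot × R = input overshoot: (-14 − T)·6 = -9 − T gives T = -15 dBu).
Check: -15 + (-9 − (-15))/6 = -15 + 1 = -14 dBu. ✓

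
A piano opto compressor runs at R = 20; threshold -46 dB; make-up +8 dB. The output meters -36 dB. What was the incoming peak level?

-6 dB

Remove make-up: -36 − 8 = -44 dB.
That's 2 dB above the -46 dB threshold.
Input overshoot = R × output overshoot = 40 dB → input = -46 + 40 = -6 dB.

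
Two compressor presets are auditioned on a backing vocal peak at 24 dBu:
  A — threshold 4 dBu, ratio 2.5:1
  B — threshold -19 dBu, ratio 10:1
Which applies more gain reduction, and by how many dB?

A: 20 dB over, compressed to 8 dB over, so 12 dB of GR.
B: 43 dB over, compressed to 4.3 dB over, so 38.7 dB of GR.
Difference: 26.7 dB in favour of B.

B, by 26.7 dB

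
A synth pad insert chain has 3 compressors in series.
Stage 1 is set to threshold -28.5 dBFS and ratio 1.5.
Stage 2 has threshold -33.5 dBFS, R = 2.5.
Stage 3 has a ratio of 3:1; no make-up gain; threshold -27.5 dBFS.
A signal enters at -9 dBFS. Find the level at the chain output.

Stage 1: overshoot 19.5 dB → 19.5/1.5 = 13 dB → -15.5 dBFS.
Stage 2: -15.5 dBFS is 18 dB over -33.5 dBFS; at 2.5:1 that becomes 7.2 dB over, giving -26.3 dBFS.
Stage 3: overshoot 1.2 dB → 1.2/3 = 0.4 dB → -27.1 dBFS.

-27.1 dBFS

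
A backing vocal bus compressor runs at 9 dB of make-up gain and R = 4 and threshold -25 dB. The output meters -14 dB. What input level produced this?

-17 dB

Before make-up, the level was -14 − 9 = -23 dB.
Post-compression overshoot = -23 − (-25) = 2 dB.
Input overshoot = R × output overshoot = 8 dB → input = -25 + 8 = -17 dB.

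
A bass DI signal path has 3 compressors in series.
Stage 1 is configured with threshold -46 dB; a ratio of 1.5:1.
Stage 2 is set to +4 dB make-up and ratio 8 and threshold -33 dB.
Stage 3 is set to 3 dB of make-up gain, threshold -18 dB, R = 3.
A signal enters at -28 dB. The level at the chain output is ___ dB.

Stage 1: 18 dB above -46 dB, reduced 1.5:1 to 12 dB above → -34 dB.
Stage 2: -34 dB is at or below the -33 dB threshold — no compression; make-up brings it to -30 dB.
Stage 3: -30 dB is at or below the -18 dB threshold — no compression; make-up brings it to -27 dB.

-27 dB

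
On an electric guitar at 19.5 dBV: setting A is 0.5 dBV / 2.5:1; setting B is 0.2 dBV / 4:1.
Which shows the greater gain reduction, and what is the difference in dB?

A: 19 dB over, compressed to 7.6 dB over, so 11.4 dB of GR.
B: 19.3 dB over, compressed to 4.825 dB over, so 14.475 dB of GR.
Difference: 3.075 dB in favour of B.

B, by 3.075 dB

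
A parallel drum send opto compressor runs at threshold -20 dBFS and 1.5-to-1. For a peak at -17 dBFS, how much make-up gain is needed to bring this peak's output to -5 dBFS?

13 dB

Without make-up, output = threshold + overshoot/1.5 = -20 + 2 = -18 dBFS.
Gap to target: 13 dB.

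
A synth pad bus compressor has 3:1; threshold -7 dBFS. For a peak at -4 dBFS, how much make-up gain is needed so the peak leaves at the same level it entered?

2 dB

The peak compresses to -7 + 3/3 = -6 dBFS.
To reach -4 dBFS requires -4 − (-6) = 2 dB of make-up.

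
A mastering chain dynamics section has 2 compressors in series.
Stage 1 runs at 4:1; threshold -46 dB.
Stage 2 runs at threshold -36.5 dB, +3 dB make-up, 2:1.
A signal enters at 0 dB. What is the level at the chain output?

-32.5 dB

Stage 1: 46 dB above -46 dB, reduced 4:1 to 11.5 dB above → -34.5 dB.
Stage 2: overshoot 2 dB → 2/2 = 1 dB → -35.5 dB; +3 dB make-up → -32.5 dB.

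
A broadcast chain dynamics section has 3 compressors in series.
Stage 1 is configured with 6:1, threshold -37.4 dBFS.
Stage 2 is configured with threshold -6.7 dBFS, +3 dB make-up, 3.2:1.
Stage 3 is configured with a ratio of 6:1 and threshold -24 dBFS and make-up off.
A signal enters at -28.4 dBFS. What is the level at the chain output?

-32.9 dBFS

Stage 1: -28.4 dBFS is 9 dB over -37.4 dBFS; at 6:1 that becomes 1.5 dB over, giving -35.9 dBFS.
Stage 2: -35.9 dBFS ≤ -6.7 dBFS, so stage 2 doesn't engage; make-up brings it to -32.9 dBFS.
Stage 3: -32.9 dBFS is at or below the -24 dBFS threshold — no compression; output -32.9 dBFS.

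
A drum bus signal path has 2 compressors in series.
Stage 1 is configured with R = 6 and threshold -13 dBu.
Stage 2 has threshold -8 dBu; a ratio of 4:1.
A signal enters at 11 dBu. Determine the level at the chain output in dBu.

-9 dBu

Stage 1: 11 dBu is 24 dB over -13 dBu; at 6:1 that becomes 4 dB over, giving -9 dBu.
Stage 2: -9 dBu is at or below the -8 dBu threshold — no compression; output -9 dBu.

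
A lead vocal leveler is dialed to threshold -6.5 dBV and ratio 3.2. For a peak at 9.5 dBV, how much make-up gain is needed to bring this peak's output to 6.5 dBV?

8 dB

The peak compresses to -6.5 + 16/3.2 = -1.5 dBV.
To reach 6.5 dBV requires 6.5 − (-1.5) = 8 dB of make-up.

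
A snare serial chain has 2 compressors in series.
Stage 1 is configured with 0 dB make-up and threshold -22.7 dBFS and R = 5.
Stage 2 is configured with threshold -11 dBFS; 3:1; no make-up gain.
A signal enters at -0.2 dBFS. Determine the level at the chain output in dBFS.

-18.2 dBFS

Stage 1: overshoot 22.5 dB → 22.5/5 = 4.5 dB → -18.2 dBFS.
Stage 2: below threshold (-18.2 ≤ -11); passes unchanged; output -18.2 dBFS.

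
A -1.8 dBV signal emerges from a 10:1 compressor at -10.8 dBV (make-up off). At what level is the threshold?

-11.8 dBV

Gain reduction = -1.8 − (-10.8) = 9 dB; output overshoot = GR / (R − 1) = 9 / 9 = 1 dB.
Threshold = output − output overshoot = -10.8 − 1 = -11.8 dBV.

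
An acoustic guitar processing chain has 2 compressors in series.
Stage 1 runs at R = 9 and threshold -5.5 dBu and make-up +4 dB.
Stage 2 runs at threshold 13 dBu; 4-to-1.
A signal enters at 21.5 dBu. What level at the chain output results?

Stage 1: overshoot 27 dB → 27/9 = 3 dB → -2.5 dBu; +4 dB make-up → 1.5 dBu.
Stage 2: below threshold (1.5 ≤ 13); passes unchanged; output 1.5 dBu.

1.5 dBu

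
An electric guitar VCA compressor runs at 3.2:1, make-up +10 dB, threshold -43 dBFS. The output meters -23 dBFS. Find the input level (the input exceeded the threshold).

-11 dBFS

Stripping the +10 dB make-up gives -33 dBFS at the gain stage.
Post-compression overshoot = -33 − (-43) = 10 dB.
Undo the ratio: input overshoot = 10 × 3.2 = 32 dB, giving input = -11 dBFS.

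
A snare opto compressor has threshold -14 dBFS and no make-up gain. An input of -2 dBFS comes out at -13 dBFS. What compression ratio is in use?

Input overshoot = -2 − (-14) = 12 dB; output overshoot = -13 − (-14) = 1 dB.
Ratio = 12 / 1 = 12.

12:1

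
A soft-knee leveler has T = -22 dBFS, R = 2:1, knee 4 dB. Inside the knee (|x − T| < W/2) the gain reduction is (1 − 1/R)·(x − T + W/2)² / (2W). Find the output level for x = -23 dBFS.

x − T + W/2 = -23 − (-22) + 2 = 1.
GR = (1 − 1/2) × 1² / 8 = 0.5 × 1 / 8 = 0.0625 dB.
Output = -23 − 0.0625 = -23.0625 dBFS.

-23.0625 dBFS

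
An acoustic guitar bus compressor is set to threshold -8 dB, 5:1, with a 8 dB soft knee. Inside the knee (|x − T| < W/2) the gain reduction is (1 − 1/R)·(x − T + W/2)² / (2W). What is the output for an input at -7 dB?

x − T + W/2 = -7 − (-8) + 4 = 5.
GR = (1 − 1/5) × 5² / 16 = 0.8 × 25 / 16 = 1.25 dB.
Output = -7 − 1.25 = -8.25 dB.

-8.25 dB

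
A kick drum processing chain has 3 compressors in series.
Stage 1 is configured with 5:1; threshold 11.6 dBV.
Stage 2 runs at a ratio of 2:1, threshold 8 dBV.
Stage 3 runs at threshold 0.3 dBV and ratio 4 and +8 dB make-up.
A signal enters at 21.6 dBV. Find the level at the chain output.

Stage 1: overshoot 10 dB → 10/5 = 2 dB → 13.6 dBV.
Stage 2: overshoot 5.6 dB → 5.6/2 = 2.8 dB → 10.8 dBV.
Stage 3: overshoot 10.5 dB → 10.5/4 = 2.625 dB → 2.925 dBV; +8 dB make-up → 10.925 dBV.

10.925 dBV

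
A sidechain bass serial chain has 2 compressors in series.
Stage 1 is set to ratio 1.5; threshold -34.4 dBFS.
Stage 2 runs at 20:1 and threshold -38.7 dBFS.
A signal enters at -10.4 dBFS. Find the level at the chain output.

Stage 1: overshoot 24 dB → 24/1.5 = 16 dB → -18.4 dBFS.
Stage 2: -18.4 dBFS is 20.3 dB over -38.7 dBFS; at 20:1 that becomes 1.015 dB over, giving -37.685 dBFS.

-37.685 dBFS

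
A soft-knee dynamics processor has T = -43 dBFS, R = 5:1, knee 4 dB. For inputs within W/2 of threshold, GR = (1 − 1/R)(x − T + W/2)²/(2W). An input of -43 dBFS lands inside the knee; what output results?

-43.4 dBFS

x − T + W/2 = -43 − (-43) + 2 = 2.
GR = (1 − 1/5) × 2² / 8 = 0.8 × 4 / 8 = 0.4 dB.
Output = -43 − 0.4 = -43.4 dBFS.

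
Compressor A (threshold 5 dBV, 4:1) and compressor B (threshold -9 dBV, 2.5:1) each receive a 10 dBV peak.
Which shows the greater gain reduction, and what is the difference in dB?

A: 5 dB over, compressed to 1.25 dB over, so 3.75 dB of GR.
B: 19 dB over, compressed to 7.6 dB over, so 11.4 dB of GR.
Difference: 7.65 dB in favour of B.

B, by 7.65 dB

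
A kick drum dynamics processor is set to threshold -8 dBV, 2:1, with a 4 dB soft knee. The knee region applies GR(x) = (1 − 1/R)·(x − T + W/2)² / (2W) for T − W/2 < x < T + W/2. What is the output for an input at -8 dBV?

-8.25 dBV

x − T + W/2 = -8 − (-8) + 2 = 2.
GR = (1 − 1/2) × 2² / 8 = 0.5 × 4 / 8 = 0.25 dB.
Output = -8 − 0.25 = -8.25 dBV.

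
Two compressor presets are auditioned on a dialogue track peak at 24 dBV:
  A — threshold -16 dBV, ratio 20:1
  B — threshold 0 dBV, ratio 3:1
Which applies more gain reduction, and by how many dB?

A, by 22 dB

A: 40 dB over, compressed to 2 dB over, so 38 dB of GR.
B: 24 dB over, compressed to 8 dB over, so 16 dB of GR.
Difference: 22 dB in favour of A.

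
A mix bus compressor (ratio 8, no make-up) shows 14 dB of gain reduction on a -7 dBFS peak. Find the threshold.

-23 dBFS

Gain reduction = -7 − (-21) = 14 dB; output overshoot = GR / (R − 1) = 14 / 7 = 2 dB.
Threshold = output − output overshoot = -21 − 2 = -23 dBFS.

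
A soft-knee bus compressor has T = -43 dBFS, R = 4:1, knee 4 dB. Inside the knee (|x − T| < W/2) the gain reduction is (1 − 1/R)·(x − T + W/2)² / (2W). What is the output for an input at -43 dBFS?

x − T + W/2 = -43 − (-43) + 2 = 2.
GR = (1 − 1/4) × 2² / 8 = 0.75 × 4 / 8 = 0.375 dB.
Output = -43 − 0.375 = -43.375 dBFS.

-43.375 dBFS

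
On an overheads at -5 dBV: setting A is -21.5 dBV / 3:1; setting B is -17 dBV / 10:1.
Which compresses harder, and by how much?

A: 16.5 dB over, compressed to 5.5 dB over, so 11 dB of GR.
B: 12 dB over, compressed to 1.2 dB over, so 10.8 dB of GR.
Difference: 0.2 dB in favour of A.

A, by 0.2 dB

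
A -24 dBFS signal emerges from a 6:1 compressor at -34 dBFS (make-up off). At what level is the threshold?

Input is 12 dB above T (since output overshoot × R = input overshoot: (-34 − T)·6 = -24 − T gives T = -36 dBFS).
Check: -36 + (-24 − (-36))/6 = -36 + 2 = -34 dBFS. ✓

-36 dBFS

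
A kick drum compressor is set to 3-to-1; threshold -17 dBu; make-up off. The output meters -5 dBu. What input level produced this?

19 dBu

Post-compression overshoot = -5 − (-17) = 12 dB.
Before 3:1 compression the overshoot was 12 × 3 = 36 dB, so input = -17 + 36 = 19 dBu.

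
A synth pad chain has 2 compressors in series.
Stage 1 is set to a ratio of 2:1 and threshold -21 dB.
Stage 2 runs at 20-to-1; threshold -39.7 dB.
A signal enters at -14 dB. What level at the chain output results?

-38.59 dB

Stage 1: 7 dB above -21 dB, reduced 2:1 to 3.5 dB above → -17.5 dB.
Stage 2: -17.5 dB is 22.2 dB over -39.7 dB; at 20:1 that becomes 1.11 dB over, giving -38.59 dB.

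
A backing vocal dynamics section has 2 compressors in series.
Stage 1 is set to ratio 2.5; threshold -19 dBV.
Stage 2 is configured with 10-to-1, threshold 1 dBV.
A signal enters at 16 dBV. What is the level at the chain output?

Stage 1: 35 dB above -19 dBV, reduced 2.5:1 to 14 dB above → -5 dBV.
Stage 2: -5 dBV ≤ 1 dBV, so stage 2 doesn't engage; output -5 dBV.

-5 dBV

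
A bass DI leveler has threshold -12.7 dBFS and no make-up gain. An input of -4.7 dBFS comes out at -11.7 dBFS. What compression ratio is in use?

Input overshoot = -4.7 − (-12.7) = 8 dB; output overshoot = -11.7 − (-12.7) = 1 dB.
Ratio = 8 / 1 = 8.

8:1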